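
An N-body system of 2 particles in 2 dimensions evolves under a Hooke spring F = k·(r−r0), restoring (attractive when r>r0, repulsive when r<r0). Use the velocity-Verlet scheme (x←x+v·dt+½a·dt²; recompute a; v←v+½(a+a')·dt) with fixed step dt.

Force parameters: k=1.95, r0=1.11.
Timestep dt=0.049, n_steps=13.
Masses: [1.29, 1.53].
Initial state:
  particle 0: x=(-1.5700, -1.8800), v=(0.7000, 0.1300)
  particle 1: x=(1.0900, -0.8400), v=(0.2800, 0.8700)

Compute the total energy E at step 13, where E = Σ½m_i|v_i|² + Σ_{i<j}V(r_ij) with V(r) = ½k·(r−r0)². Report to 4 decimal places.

3.9349

step 0: x0=(-1.5700, -1.8800) x1=(1.0900, -0.8400)
step 1: x0=(-1.5327, -1.8725) x1=(1.1012, -0.7983)
step 2: x0=(-1.4897, -1.8626) x1=(1.1075, -0.7587)
step 3: x0=(-1.4409, -1.8502) x1=(1.1090, -0.7211)
step 4: x0=(-1.3865, -1.8354) x1=(1.1058, -0.6856)
step 5: x0=(-1.3267, -1.8182) x1=(1.0981, -0.6521)
step 6: x0=(-1.2618, -1.7984) x1=(1.0860, -0.6208)
step 7: x0=(-1.1920, -1.7762) x1=(1.0697, -0.5916)
step 8: x0=(-1.1175, -1.7515) x1=(1.0496, -0.5644)
step 9: x0=(-1.0387, -1.7244) x1=(1.0258, -0.5391)
step 10: x0=(-0.9558, -1.6951) x1=(0.9986, -0.5159)
step 11: x0=(-0.8694, -1.6636) x1=(0.9683, -0.4945)
step 12: x0=(-0.7796, -1.6300) x1=(0.9353, -0.4748)
step 13: x0=(-0.6870, -1.5944) x1=(0.8998, -0.4568)
step 0 velocities: v0=(0.7000, 0.1300) v1=(0.2800, 0.8700)
step 0: KE=0.9660, PE=2.9726, E=3.9385
step 13 velocities: v0=(1.9155, 0.7439) v1=(-0.7448, 0.3524)
step 13: KE=3.2429, PE=0.6921, E=3.9349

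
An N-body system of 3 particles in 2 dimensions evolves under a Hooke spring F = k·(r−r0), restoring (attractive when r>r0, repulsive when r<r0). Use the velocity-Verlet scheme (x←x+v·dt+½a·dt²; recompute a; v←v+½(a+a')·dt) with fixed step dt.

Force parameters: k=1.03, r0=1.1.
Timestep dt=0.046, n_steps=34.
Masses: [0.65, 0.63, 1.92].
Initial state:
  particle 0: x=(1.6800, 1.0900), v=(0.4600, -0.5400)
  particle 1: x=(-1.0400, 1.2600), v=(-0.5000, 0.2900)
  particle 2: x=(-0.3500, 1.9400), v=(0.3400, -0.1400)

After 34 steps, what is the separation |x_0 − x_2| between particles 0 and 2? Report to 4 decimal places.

step 0: x0=(1.6800, 1.0900) x1=(-1.0400, 1.2600) x2=(-0.3500, 1.9400)
step 1: x0=(1.6967, 1.0660) x1=(-1.0604, 1.2730) x2=(-0.3337, 1.9334)
step 2: x0=(1.7045, 1.0440) x1=(-1.0753, 1.2853) x2=(-0.3162, 1.9263)
step 3: x0=(1.7032, 1.0239) x1=(-1.0846, 1.2969) x2=(-0.2974, 1.9189)
step 4: x0=(1.6929, 1.0058) x1=(-1.0884, 1.3076) x2=(-0.2775, 1.9110)
step 5: x0=(1.6737, 0.9899) x1=(-1.0866, 1.3176) x2=(-0.2563, 1.9026)
step 6: x0=(1.6457, 0.9761) x1=(-1.0793, 1.3267) x2=(-0.2340, 1.8939)
step 7: x0=(1.6093, 0.9644) x1=(-1.0665, 1.3349) x2=(-0.2106, 1.8846)
step 8: x0=(1.5648, 0.9549) x1=(-1.0485, 1.3422) x2=(-0.1862, 1.8750)
step 9: x0=(1.5125, 0.9476) x1=(-1.0254, 1.3486) x2=(-0.1608, 1.8649)
step 10: x0=(1.4530, 0.9423) x1=(-0.9977, 1.3540) x2=(-0.1345, 1.8544)
step 11: x0=(1.3868, 0.9390) x1=(-0.9655, 1.3584) x2=(-0.1074, 1.8436)
step 12: x0=(1.3145, 0.9376) x1=(-0.9292, 1.3619) x2=(-0.0795, 1.8325)
step 13: x0=(1.2367, 0.9380) x1=(-0.8894, 1.3644) x2=(-0.0510, 1.8211)
step 14: x0=(1.1541, 0.9399) x1=(-0.8463, 1.3659) x2=(-0.0219, 1.8095)
step 15: x0=(1.0674, 0.9432) x1=(-0.8005, 1.3664) x2=(0.0077, 1.7977)
step 16: x0=(0.9774, 0.9476) x1=(-0.7526, 1.3661) x2=(0.0376, 1.7858)
step 17: x0=(0.8848, 0.9530) x1=(-0.7030, 1.3648) x2=(0.0680, 1.7740)
step 18: x0=(0.7903, 0.9589) x1=(-0.6523, 1.3628) x2=(0.0986, 1.7622)
step 19: x0=(0.6946, 0.9651) x1=(-0.6010, 1.3599) x2=(0.1294, 1.7505)
step 20: x0=(0.5983, 0.9712) x1=(-0.5497, 1.3563) x2=(0.1604, 1.7392)
step 21: x0=(0.5021, 0.9768) x1=(-0.4989, 1.3522) x2=(0.1916, 1.7282)
step 22: x0=(0.4063, 0.9814) x1=(-0.4492, 1.3475) x2=(0.2230, 1.7176)
step 23: x0=(0.3113, 0.9847) x1=(-0.4010, 1.3426) x2=(0.2546, 1.7077)
step 24: x0=(0.2173, 0.9863) x1=(-0.3548, 1.3375) x2=(0.2865, 1.6983)
step 25: x0=(0.1244, 0.9859) x1=(-0.3110, 1.3326) x2=(0.3189, 1.6896)
step 26: x0=(0.0326, 0.9832) x1=(-0.2698, 1.3282) x2=(0.3517, 1.6815)
step 27: x0=(-0.0583, 0.9778) x1=(-0.2312, 1.3248) x2=(0.3850, 1.6740)
step 28: x0=(-0.1485, 0.9695) x1=(-0.1949, 1.3229) x2=(0.4189, 1.6669)
step 29: x0=(-0.2389, 0.9582) x1=(-0.1601, 1.3230) x2=(0.4534, 1.6603)
step 30: x0=(-0.3301, 0.9442) x1=(-0.1260, 1.3248) x2=(0.4883, 1.6539)
step 31: x0=(-0.4223, 0.9283) x1=(-0.0921, 1.3280) x2=(0.5236, 1.6478)
step 32: x0=(-0.5156, 0.9110) x1=(-0.0581, 1.3321) x2=(0.5593, 1.6419)
step 33: x0=(-0.6095, 0.8930) x1=(-0.0241, 1.3367) x2=(0.5952, 1.6360)
step 34: x0=(-0.7034, 0.8748) x1=(0.0096, 1.3414) x2=(0.6312, 1.6301)

1.5336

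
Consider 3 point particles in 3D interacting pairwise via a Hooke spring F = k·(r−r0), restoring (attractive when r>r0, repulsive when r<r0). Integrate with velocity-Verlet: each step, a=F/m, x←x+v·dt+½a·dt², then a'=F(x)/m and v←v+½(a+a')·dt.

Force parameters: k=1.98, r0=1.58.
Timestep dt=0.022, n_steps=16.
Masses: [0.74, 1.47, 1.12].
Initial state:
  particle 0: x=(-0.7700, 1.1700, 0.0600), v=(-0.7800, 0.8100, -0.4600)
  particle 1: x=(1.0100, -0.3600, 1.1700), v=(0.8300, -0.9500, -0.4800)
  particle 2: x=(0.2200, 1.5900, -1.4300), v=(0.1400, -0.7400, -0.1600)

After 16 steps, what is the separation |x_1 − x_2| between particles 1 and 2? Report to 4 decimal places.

2.9426

step 0: x0=(-0.7700, 1.1700, 0.0600) x1=(1.0100, -0.3600, 1.1700) x2=(0.2200, 1.5900, -1.4300)
step 1: x0=(-0.7866, 1.1875, 0.0500) x1=(1.0279, -0.3804, 1.1589) x2=(0.2232, 1.5733, -1.4328)
step 2: x0=(-0.8021, 1.2042, 0.0404) x1=(1.0450, -0.3997, 1.1465) x2=(0.2266, 1.5556, -1.4343)
step 3: x0=(-0.8164, 1.2201, 0.0310) x1=(1.0614, -0.4178, 1.1330) x2=(0.2303, 1.5370, -1.4345)
step 4: x0=(-0.8296, 1.2352, 0.0220) x1=(1.0770, -0.4349, 1.1183) x2=(0.2343, 1.5175, -1.4333)
step 5: x0=(-0.8414, 1.2494, 0.0134) x1=(1.0917, -0.4508, 1.1024) x2=(0.2385, 1.4971, -1.4309)
step 6: x0=(-0.8520, 1.2627, 0.0051) x1=(1.1056, -0.4656, 1.0854) x2=(0.2429, 1.4757, -1.4271)
step 7: x0=(-0.8613, 1.2751, -0.0028) x1=(1.1187, -0.4793, 1.0672) x2=(0.2476, 1.4535, -1.4220)
step 8: x0=(-0.8693, 1.2865, -0.0103) x1=(1.1309, -0.4917, 1.0478) x2=(0.2526, 1.4304, -1.4157)
step 9: x0=(-0.8759, 1.2968, -0.0174) x1=(1.1422, -0.5030, 1.0273) x2=(0.2579, 1.4065, -1.4082)
step 10: x0=(-0.8812, 1.3061, -0.0241) x1=(1.1526, -0.5132, 1.0057) x2=(0.2634, 1.3817, -1.3995)
step 11: x0=(-0.8851, 1.3144, -0.0305) x1=(1.1621, -0.5221, 0.9830) x2=(0.2692, 1.3561, -1.3895)
step 12: x0=(-0.8876, 1.3215, -0.0364) x1=(1.1707, -0.5300, 0.9592) x2=(0.2752, 1.3297, -1.3785)
step 13: x0=(-0.8887, 1.3276, -0.0419) x1=(1.1784, -0.5366, 0.9344) x2=(0.2816, 1.3025, -1.3663)
step 14: x0=(-0.8883, 1.3325, -0.0470) x1=(1.1852, -0.5421, 0.9085) x2=(0.2882, 1.2745, -1.3531)
step 15: x0=(-0.8866, 1.3363, -0.0517) x1=(1.1911, -0.5465, 0.8817) x2=(0.2950, 1.2458, -1.3388)
step 16: x0=(-0.8835, 1.3389, -0.0560) x1=(1.1960, -0.5497, 0.8538) x2=(0.3021, 1.2164, -1.3235)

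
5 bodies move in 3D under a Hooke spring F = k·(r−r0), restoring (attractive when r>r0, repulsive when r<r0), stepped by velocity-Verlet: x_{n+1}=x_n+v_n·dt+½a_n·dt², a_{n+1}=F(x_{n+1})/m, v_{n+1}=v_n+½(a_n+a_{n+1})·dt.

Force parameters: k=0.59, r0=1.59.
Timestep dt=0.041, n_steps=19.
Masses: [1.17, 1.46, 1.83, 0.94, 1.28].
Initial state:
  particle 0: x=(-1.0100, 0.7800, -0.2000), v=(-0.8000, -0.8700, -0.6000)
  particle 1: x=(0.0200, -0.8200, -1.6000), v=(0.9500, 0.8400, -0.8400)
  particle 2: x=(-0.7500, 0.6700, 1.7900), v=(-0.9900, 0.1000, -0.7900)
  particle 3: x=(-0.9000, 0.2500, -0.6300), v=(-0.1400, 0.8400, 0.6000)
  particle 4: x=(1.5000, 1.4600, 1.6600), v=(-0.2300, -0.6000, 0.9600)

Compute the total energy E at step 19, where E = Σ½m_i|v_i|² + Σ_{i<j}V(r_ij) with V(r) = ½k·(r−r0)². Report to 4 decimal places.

11.8086

step 0: x0=(-1.0100, 0.7800, -0.2000) x1=(0.0200, -0.8200, -1.6000) x2=(-0.7500, 0.6700, 1.7900) x3=(-0.9000, 0.2500, -0.6300) x4=(1.5000, 1.4600, 1.6600)
step 1: x0=(-1.0422, 0.7445, -0.2240) x1=(0.0590, -0.7846, -1.6329) x2=(-0.7903, 0.6739, 1.7567) x3=(-0.9049, 0.2845, -0.6046) x4=(1.4889, 1.4344, 1.6977)
step 2: x0=(-1.0731, 0.7096, -0.2467) x1=(0.0979, -0.7472, -1.6627) x2=(-0.8300, 0.6774, 1.7217) x3=(-0.9081, 0.3188, -0.5778) x4=(1.4745, 1.4067, 1.7321)
step 3: x0=(-1.1028, 0.6751, -0.2680) x1=(0.1367, -0.7080, -1.6893) x2=(-0.8689, 0.6806, 1.6850) x3=(-0.9093, 0.3530, -0.5497) x4=(1.4568, 1.3770, 1.7631)
step 4: x0=(-1.1313, 0.6413, -0.2879) x1=(0.1753, -0.6669, -1.7126) x2=(-0.9072, 0.6834, 1.6468) x3=(-0.9086, 0.3869, -0.5205) x4=(1.4358, 1.3454, 1.7906)
step 5: x0=(-1.1589, 0.6080, -0.3064) x1=(0.2136, -0.6240, -1.7327) x2=(-0.9447, 0.6858, 1.6069) x3=(-0.9056, 0.4204, -0.4903) x4=(1.4116, 1.3120, 1.8146)
step 6: x0=(-1.1857, 0.5753, -0.3235) x1=(0.2515, -0.5794, -1.7496) x2=(-0.9814, 0.6879, 1.5656) x3=(-0.9003, 0.4537, -0.4592) x4=(1.3841, 1.2769, 1.8349)
step 7: x0=(-1.2117, 0.5430, -0.3394) x1=(0.2890, -0.5331, -1.7631) x2=(-1.0173, 0.6897, 1.5230) x3=(-0.8923, 0.4867, -0.4271) x4=(1.3534, 1.2400, 1.8516)
step 8: x0=(-1.2372, 0.5109, -0.3540) x1=(0.3258, -0.4852, -1.7733) x2=(-1.0523, 0.6912, 1.4789) x3=(-0.8816, 0.5197, -0.3941) x4=(1.3196, 1.2016, 1.8647)
step 9: x0=(-1.2620, 0.4789, -0.3678) x1=(0.3620, -0.4358, -1.7802) x2=(-1.0864, 0.6924, 1.4337) x3=(-0.8682, 0.5529, -0.3601) x4=(1.2828, 1.1616, 1.8741)
step 10: x0=(-1.2863, 0.4467, -0.3807) x1=(0.3975, -0.3849, -1.7837) x2=(-1.1197, 0.6933, 1.3873) x3=(-0.8520, 0.5864, -0.3249) x4=(1.2429, 1.1203, 1.8799)
step 11: x0=(-1.3098, 0.4144, -0.3929) x1=(0.4321, -0.3326, -1.7840) x2=(-1.1520, 0.6939, 1.3398) x3=(-0.8334, 0.6203, -0.2888) x4=(1.2002, 1.0776, 1.8821)
step 12: x0=(-1.3325, 0.3819, -0.4045) x1=(0.4659, -0.2790, -1.7810) x2=(-1.1834, 0.6943, 1.2914) x3=(-0.8124, 0.6546, -0.2517) x4=(1.1547, 1.0338, 1.8806)
step 13: x0=(-1.3542, 0.3491, -0.4155) x1=(0.4986, -0.2241, -1.7748) x2=(-1.2138, 0.6944, 1.2421) x3=(-0.7892, 0.6893, -0.2138) x4=(1.1065, 0.9888, 1.8756)
step 14: x0=(-1.3750, 0.3160, -0.4260) x1=(0.5303, -0.1682, -1.7653) x2=(-1.2433, 0.6943, 1.1919) x3=(-0.7639, 0.7242, -0.1752) x4=(1.0558, 0.9428, 1.8671)
step 15: x0=(-1.3946, 0.2828, -0.4359) x1=(0.5608, -0.1111, -1.7527) x2=(-1.2719, 0.6939, 1.1410) x3=(-0.7367, 0.7595, -0.1360) x4=(1.0026, 0.8960, 1.8551)
step 16: x0=(-1.4131, 0.2494, -0.4455) x1=(0.5901, -0.0532, -1.7369) x2=(-1.2996, 0.6934, 1.0895) x3=(-0.7077, 0.7950, -0.0964) x4=(0.9471, 0.8483, 1.8398)
step 17: x0=(-1.4304, 0.2159, -0.4545) x1=(0.6182, 0.0057, -1.7181) x2=(-1.3264, 0.6927, 1.0374) x3=(-0.6771, 0.8306, -0.0566) x4=(0.8894, 0.8000, 1.8212)
step 18: x0=(-1.4463, 0.1823, -0.4631) x1=(0.6449, 0.0653, -1.6963) x2=(-1.3523, 0.6917, 0.9847) x3=(-0.6448, 0.8664, -0.0166) x4=(0.8297, 0.7510, 1.7994)
step 19: x0=(-1.4610, 0.1487, -0.4713) x1=(0.6702, 0.1256, -1.6716) x2=(-1.3774, 0.6906, 0.9317) x3=(-0.6112, 0.9022, 0.0233) x4=(0.7681, 0.7015, 1.7746)
step 0 velocities: v0=(-0.8000, -0.8700, -0.6000) v1=(0.9500, 0.8400, -0.8400) v2=(-0.9900, 0.1000, -0.7900) v3=(-0.1400, 0.8400, 0.6000) v4=(-0.2300, -0.6000, 0.9600)
step 0: KE=5.5579, PE=6.2523, E=11.8102
step 19 velocities: v0=(-0.3402, -0.8197, -0.1942) v1=(0.5991, 1.4776, 0.6373) v2=(-0.6015, -0.0299, -1.2995) v3=(0.8376, 0.8727, 0.9718) v4=(-1.5234, -1.2116, -0.6406)
step 19: KE=8.3312, PE=3.4774, E=11.8086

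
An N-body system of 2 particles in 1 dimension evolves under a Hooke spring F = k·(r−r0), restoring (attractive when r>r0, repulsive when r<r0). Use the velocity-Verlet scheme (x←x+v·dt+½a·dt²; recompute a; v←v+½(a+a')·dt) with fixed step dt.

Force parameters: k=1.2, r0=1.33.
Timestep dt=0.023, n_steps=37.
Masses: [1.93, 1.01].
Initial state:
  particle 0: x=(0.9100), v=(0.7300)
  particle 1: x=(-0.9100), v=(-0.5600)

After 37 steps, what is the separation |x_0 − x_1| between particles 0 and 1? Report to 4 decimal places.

step 0: x0=(0.9100) x1=(-0.9100)
step 1: x0=(0.9267) x1=(-0.9227)
step 2: x0=(0.9432) x1=(-0.9351)
step 3: x0=(0.9596) x1=(-0.9472)
step 4: x0=(0.9758) x1=(-0.9589)
step 5: x0=(0.9917) x1=(-0.9702)
step 6: x0=(1.0075) x1=(-0.9811)
step 7: x0=(1.0231) x1=(-0.9916)
step 8: x0=(1.0384) x1=(-1.0017)
step 9: x0=(1.0535) x1=(-1.0113)
step 10: x0=(1.0683) x1=(-1.0205)
step 11: x0=(1.0829) x1=(-1.0291)
step 12: x0=(1.0972) x1=(-1.0373)
step 13: x0=(1.1113) x1=(-1.0450)
step 14: x0=(1.1251) x1=(-1.0522)
step 15: x0=(1.1386) x1=(-1.0588)
step 16: x0=(1.1519) x1=(-1.0649)
step 17: x0=(1.1648) x1=(-1.0705)
step 18: x0=(1.1775) x1=(-1.0754)
step 19: x0=(1.1898) x1=(-1.0798)
step 20: x0=(1.2018) x1=(-1.0836)
step 21: x0=(1.2136) x1=(-1.0868)
step 22: x0=(1.2250) x1=(-1.0894)
step 23: x0=(1.2360) x1=(-1.0913)
step 24: x0=(1.2468) x1=(-1.0927)
step 25: x0=(1.2572) x1=(-1.0934)
step 26: x0=(1.2673) x1=(-1.0935)
step 27: x0=(1.2770) x1=(-1.0929)
step 28: x0=(1.2864) x1=(-1.0916)
step 29: x0=(1.2955) x1=(-1.0897)
step 30: x0=(1.3042) x1=(-1.0872)
step 31: x0=(1.3126) x1=(-1.0839)
step 32: x0=(1.3206) x1=(-1.0800)
step 33: x0=(1.3282) x1=(-1.0755)
step 34: x0=(1.3355) x1=(-1.0702)
step 35: x0=(1.3425) x1=(-1.0643)
step 36: x0=(1.3491) x1=(-1.0577)
step 37: x0=(1.3553) x1=(-1.0504)

2.4058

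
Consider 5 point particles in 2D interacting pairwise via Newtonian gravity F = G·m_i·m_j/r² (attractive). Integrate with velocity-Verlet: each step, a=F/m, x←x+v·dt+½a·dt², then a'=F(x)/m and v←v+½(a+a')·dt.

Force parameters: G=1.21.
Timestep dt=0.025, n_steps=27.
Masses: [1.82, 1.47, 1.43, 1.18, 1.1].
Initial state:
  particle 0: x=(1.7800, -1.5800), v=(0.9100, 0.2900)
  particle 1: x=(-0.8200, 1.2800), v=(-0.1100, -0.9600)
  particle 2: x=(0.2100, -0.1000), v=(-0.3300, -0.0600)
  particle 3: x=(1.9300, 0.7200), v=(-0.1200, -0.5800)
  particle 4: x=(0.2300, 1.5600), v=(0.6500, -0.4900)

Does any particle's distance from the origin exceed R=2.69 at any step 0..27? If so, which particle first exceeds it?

no

step 0: x0=(1.7800, -1.5800) x1=(-0.8200, 1.2800) x2=(0.2100, -0.1000) x3=(1.9300, 0.7200) x4=(0.2300, 1.5600)
step 1: x0=(1.8026, -1.5725) x1=(-0.8222, 1.2559) x2=(0.2019, -0.1012) x3=(1.9267, 0.7054) x4=(0.2459, 1.5473)
step 2: x0=(1.8250, -1.5646) x1=(-0.8234, 1.2316) x2=(0.1939, -0.1020) x3=(1.9227, 0.6905) x4=(0.2612, 1.5338)
step 3: x0=(1.8472, -1.5563) x1=(-0.8235, 1.2071) x2=(0.1862, -0.1022) x3=(1.9181, 0.6753) x4=(0.2760, 1.5194)
step 4: x0=(1.8691, -1.5475) x1=(-0.8226, 1.1823) x2=(0.1787, -0.1018) x3=(1.9129, 0.6599) x4=(0.2902, 1.5042)
step 5: x0=(1.8907, -1.5382) x1=(-0.8206, 1.1573) x2=(0.1714, -0.1009) x3=(1.9071, 0.6443) x4=(0.3038, 1.4881)
step 6: x0=(1.9121, -1.5285) x1=(-0.8177, 1.1321) x2=(0.1643, -0.0994) x3=(1.9005, 0.6283) x4=(0.3170, 1.4711)
step 7: x0=(1.9333, -1.5184) x1=(-0.8137, 1.1066) x2=(0.1574, -0.0972) x3=(1.8934, 0.6121) x4=(0.3296, 1.4532)
step 8: x0=(1.9542, -1.5079) x1=(-0.8087, 1.0808) x2=(0.1507, -0.0945) x3=(1.8856, 0.5957) x4=(0.3417, 1.4344)
step 9: x0=(1.9748, -1.4968) x1=(-0.8027, 1.0547) x2=(0.1441, -0.0911) x3=(1.8771, 0.5790) x4=(0.3534, 1.4146)
step 10: x0=(1.9952, -1.4854) x1=(-0.7956, 1.0284) x2=(0.1377, -0.0870) x3=(1.8679, 0.5619) x4=(0.3646, 1.3940)
step 11: x0=(2.0153, -1.4735) x1=(-0.7874, 1.0017) x2=(0.1315, -0.0822) x3=(1.8581, 0.5447) x4=(0.3753, 1.3723)
step 12: x0=(2.0351, -1.4611) x1=(-0.7782, 0.9747) x2=(0.1255, -0.0766) x3=(1.8476, 0.5271) x4=(0.3856, 1.3497)
step 13: x0=(2.0546, -1.4483) x1=(-0.7679, 0.9474) x2=(0.1196, -0.0703) x3=(1.8364, 0.5093) x4=(0.3954, 1.3261)
step 14: x0=(2.0739, -1.4350) x1=(-0.7565, 0.9197) x2=(0.1138, -0.0632) x3=(1.8245, 0.4911) x4=(0.4048, 1.3015)
step 15: x0=(2.0929, -1.4212) x1=(-0.7439, 0.8917) x2=(0.1082, -0.0552) x3=(1.8119, 0.4727) x4=(0.4137, 1.2758)
step 16: x0=(2.1115, -1.4070) x1=(-0.7301, 0.8632) x2=(0.1027, -0.0463) x3=(1.7987, 0.4540) x4=(0.4221, 1.2490)
step 17: x0=(2.1299, -1.3923) x1=(-0.7151, 0.8343) x2=(0.0972, -0.0365) x3=(1.7846, 0.4351) x4=(0.4300, 1.2212)
step 18: x0=(2.1480, -1.3772) x1=(-0.6988, 0.8049) x2=(0.0918, -0.0257) x3=(1.7699, 0.4158) x4=(0.4375, 1.1921)
step 19: x0=(2.1657, -1.3615) x1=(-0.6812, 0.7750) x2=(0.0865, -0.0139) x3=(1.7544, 0.3963) x4=(0.4444, 1.1618)
step 20: x0=(2.1831, -1.3454) x1=(-0.6622, 0.7446) x2=(0.0811, -0.0009) x3=(1.7382, 0.3764) x4=(0.4508, 1.1303)
step 21: x0=(2.2002, -1.3287) x1=(-0.6416, 0.7137) x2=(0.0758, 0.0133) x3=(1.7212, 0.3563) x4=(0.4567, 1.0975)
step 22: x0=(2.2169, -1.3116) x1=(-0.6195, 0.6820) x2=(0.0703, 0.0289) x3=(1.7034, 0.3359) x4=(0.4619, 1.0633)
step 23: x0=(2.2332, -1.2940) x1=(-0.5957, 0.6497) x2=(0.0646, 0.0458) x3=(1.6848, 0.3152) x4=(0.4666, 1.0276)
step 24: x0=(2.2492, -1.2758) x1=(-0.5700, 0.6166) x2=(0.0588, 0.0644) x3=(1.6654, 0.2942) x4=(0.4705, 0.9904)
step 25: x0=(2.2648, -1.2571) x1=(-0.5422, 0.5826) x2=(0.0526, 0.0846) x3=(1.6452, 0.2730) x4=(0.4736, 0.9515)
step 26: x0=(2.2799, -1.2379) x1=(-0.5120, 0.5476) x2=(0.0458, 0.1068) x3=(1.6242, 0.2515) x4=(0.4758, 0.9109)
step 27: x0=(2.2947, -1.2182) x1=(-0.4792, 0.5115) x2=(0.0384, 0.1311) x3=(1.6022, 0.2297) x4=(0.4771, 0.8685)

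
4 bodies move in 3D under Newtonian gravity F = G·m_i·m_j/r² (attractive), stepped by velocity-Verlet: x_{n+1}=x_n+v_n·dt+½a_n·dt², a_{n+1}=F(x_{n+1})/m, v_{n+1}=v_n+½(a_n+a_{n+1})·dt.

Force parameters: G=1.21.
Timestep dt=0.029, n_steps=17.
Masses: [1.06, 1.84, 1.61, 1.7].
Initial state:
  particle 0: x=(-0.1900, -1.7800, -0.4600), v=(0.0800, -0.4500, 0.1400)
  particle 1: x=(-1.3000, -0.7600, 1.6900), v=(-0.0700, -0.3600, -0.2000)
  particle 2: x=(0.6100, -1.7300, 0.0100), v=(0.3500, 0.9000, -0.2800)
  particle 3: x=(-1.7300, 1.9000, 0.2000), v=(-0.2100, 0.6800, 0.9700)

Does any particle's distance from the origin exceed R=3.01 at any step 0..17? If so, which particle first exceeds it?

step 0: x0=(-0.1900, -1.7800, -0.4600) x1=(-1.3000, -0.7600, 1.6900) x2=(0.6100, -1.7300, 0.0100) x3=(-1.7300, 1.9000, 0.2000)
step 1: x0=(-0.1869, -1.7929, -0.4553) x1=(-1.3019, -0.7704, 1.6840) x2=(0.6195, -1.7038, 0.0016) x3=(-1.7360, 1.9196, 0.2282)
step 2: x0=(-0.1824, -1.8054, -0.4495) x1=(-1.3037, -0.7808, 1.6777) x2=(0.6277, -1.6777, -0.0072) x3=(-1.7420, 1.9388, 0.2564)
step 3: x0=(-0.1764, -1.8175, -0.4425) x1=(-1.3052, -0.7912, 1.6710) x2=(0.6346, -1.6515, -0.0164) x3=(-1.7478, 1.9578, 0.2847)
step 4: x0=(-0.1689, -1.8290, -0.4345) x1=(-1.3065, -0.8016, 1.6640) x2=(0.6401, -1.6253, -0.0260) x3=(-1.7536, 1.9765, 0.3131)
step 5: x0=(-0.1599, -1.8399, -0.4253) x1=(-1.3077, -0.8119, 1.6566) x2=(0.6444, -1.5993, -0.0360) x3=(-1.7592, 1.9948, 0.3416)
step 6: x0=(-0.1493, -1.8501, -0.4151) x1=(-1.3086, -0.8222, 1.6489) x2=(0.6473, -1.5735, -0.0464) x3=(-1.7647, 2.0129, 0.3701)
step 7: x0=(-0.1373, -1.8595, -0.4039) x1=(-1.3093, -0.8325, 1.6409) x2=(0.6489, -1.5479, -0.0571) x3=(-1.7702, 2.0307, 0.3987)
step 8: x0=(-0.1238, -1.8681, -0.3917) x1=(-1.3098, -0.8428, 1.6325) x2=(0.6491, -1.5226, -0.0682) x3=(-1.7755, 2.0481, 0.4273)
step 9: x0=(-0.1087, -1.8757, -0.3786) x1=(-1.3100, -0.8530, 1.6237) x2=(0.6479, -1.4977, -0.0795) x3=(-1.7808, 2.0653, 0.4560)
step 10: x0=(-0.0921, -1.8823, -0.3645) x1=(-1.3101, -0.8631, 1.6147) x2=(0.6454, -1.4732, -0.0911) x3=(-1.7859, 2.0822, 0.4847)
step 11: x0=(-0.0739, -1.8876, -0.3495) x1=(-1.3099, -0.8733, 1.6052) x2=(0.6415, -1.4492, -0.1030) x3=(-1.7910, 2.0988, 0.5135)
step 12: x0=(-0.0541, -1.8918, -0.3337) x1=(-1.3095, -0.8834, 1.5955) x2=(0.6362, -1.4257, -0.1150) x3=(-1.7960, 2.1151, 0.5423)
step 13: x0=(-0.0328, -1.8945, -0.3171) x1=(-1.3089, -0.8934, 1.5854) x2=(0.6295, -1.4030, -0.1272) x3=(-1.8008, 2.1311, 0.5711)
step 14: x0=(-0.0098, -1.8957, -0.2997) x1=(-1.3080, -0.9035, 1.5750) x2=(0.6214, -1.3809, -0.1396) x3=(-1.8056, 2.1468, 0.6000)
step 15: x0=(0.0147, -1.8952, -0.2817) x1=(-1.3069, -0.9134, 1.5642) x2=(0.6118, -1.3598, -0.1521) x3=(-1.8102, 2.1623, 0.6289)
step 16: x0=(0.0409, -1.8929, -0.2629) x1=(-1.3056, -0.9234, 1.5531) x2=(0.6007, -1.3395, -0.1647) x3=(-1.8148, 2.1775, 0.6578)
step 17: x0=(0.0688, -1.8886, -0.2437) x1=(-1.3040, -0.9333, 1.5417) x2=(0.5882, -1.3204, -0.1773) x3=(-1.8193, 2.1923, 0.6868)

no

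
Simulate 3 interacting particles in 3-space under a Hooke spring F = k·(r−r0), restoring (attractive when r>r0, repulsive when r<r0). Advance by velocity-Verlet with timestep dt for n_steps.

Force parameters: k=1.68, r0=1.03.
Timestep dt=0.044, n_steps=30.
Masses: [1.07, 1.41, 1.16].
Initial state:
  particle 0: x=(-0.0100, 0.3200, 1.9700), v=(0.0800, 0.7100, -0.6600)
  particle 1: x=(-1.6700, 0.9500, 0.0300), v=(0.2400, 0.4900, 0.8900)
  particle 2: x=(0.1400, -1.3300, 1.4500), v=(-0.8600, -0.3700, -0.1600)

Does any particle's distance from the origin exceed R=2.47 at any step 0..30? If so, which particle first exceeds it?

step 0: x0=(-0.0100, 0.3200, 1.9700) x1=(-1.6700, 0.9500, 0.0300) x2=(0.1400, -1.3300, 1.4500)
step 1: x0=(-0.0079, 0.3508, 1.9388) x1=(-1.6569, 0.9693, 0.0716) x2=(0.1003, -1.3432, 1.4419)
step 2: x0=(-0.0087, 0.3806, 1.9037) x1=(-1.6387, 0.9842, 0.1180) x2=(0.0572, -1.3499, 1.4318)
step 3: x0=(-0.0123, 0.4092, 1.8647) x1=(-1.6156, 0.9946, 0.1688) x2=(0.0108, -1.3502, 1.4197)
step 4: x0=(-0.0187, 0.4365, 1.8222) x1=(-1.5880, 1.0006, 0.2238) x2=(-0.0387, -1.3440, 1.4059)
step 5: x0=(-0.0277, 0.4624, 1.7764) x1=(-1.5560, 1.0023, 0.2827) x2=(-0.0911, -1.3312, 1.3903)
step 6: x0=(-0.0393, 0.4868, 1.7277) x1=(-1.5199, 0.9998, 0.3450) x2=(-0.1460, -1.3119, 1.3732)
step 7: x0=(-0.0533, 0.5096, 1.6764) x1=(-1.4800, 0.9933, 0.4105) x2=(-0.2033, -1.2863, 1.3547)
step 8: x0=(-0.0696, 0.5307, 1.6229) x1=(-1.4367, 0.9829, 0.4788) x2=(-0.2627, -1.2544, 1.3349)
step 9: x0=(-0.0880, 0.5500, 1.5674) x1=(-1.3903, 0.9690, 0.5494) x2=(-0.3238, -1.2165, 1.3140)
step 10: x0=(-0.1082, 0.5675, 1.5104) x1=(-1.3413, 0.9516, 0.6220) x2=(-0.3865, -1.1729, 1.2921)
step 11: x0=(-0.1301, 0.5833, 1.4521) x1=(-1.2901, 0.9311, 0.6962) x2=(-0.4503, -1.1237, 1.2694)
step 12: x0=(-0.1534, 0.5972, 1.3931) x1=(-1.2370, 0.9078, 0.7716) x2=(-0.5151, -1.0695, 1.2460)
step 13: x0=(-0.1777, 0.6092, 1.3334) x1=(-1.1826, 0.8820, 0.8479) x2=(-0.5806, -1.0104, 1.2221)
step 14: x0=(-0.2029, 0.6195, 1.2735) x1=(-1.1273, 0.8539, 0.9247) x2=(-0.6464, -0.9471, 1.1978)
step 15: x0=(-0.2285, 0.6280, 1.2135) x1=(-1.0714, 0.8240, 1.0018) x2=(-0.7124, -0.8798, 1.1732)
step 16: x0=(-0.2542, 0.6348, 1.1535) x1=(-1.0156, 0.7925, 1.0789) x2=(-0.7784, -0.8091, 1.1485)
step 17: x0=(-0.2797, 0.6400, 1.0936) x1=(-0.9601, 0.7598, 1.1561) x2=(-0.8440, -0.7354, 1.1237)
step 18: x0=(-0.3047, 0.6437, 1.0337) x1=(-0.9053, 0.7262, 1.2333) x2=(-0.9093, -0.6592, 1.0989)
step 19: x0=(-0.3291, 0.6462, 0.9734) x1=(-0.8513, 0.6918, 1.3107) x2=(-0.9742, -0.5809, 1.0742)
step 20: x0=(-0.3530, 0.6476, 0.9126) x1=(-0.7982, 0.6569, 1.3885) x2=(-1.0385, -0.5011, 1.0495)
step 21: x0=(-0.3766, 0.6481, 0.8510) x1=(-0.7457, 0.6216, 1.4669) x2=(-1.1022, -0.4199, 1.0249)
step 22: x0=(-0.4002, 0.6481, 0.7887) x1=(-0.6938, 0.5859, 1.5457) x2=(-1.1653, -0.3378, 1.0003)
step 23: x0=(-0.4240, 0.6475, 0.7259) x1=(-0.6421, 0.5500, 1.6248) x2=(-1.2279, -0.2548, 0.9758)
step 24: x0=(-0.4481, 0.6465, 0.6630) x1=(-0.5907, 0.5138, 1.7039) x2=(-1.2900, -0.1710, 0.9515)
step 25: x0=(-0.4726, 0.6451, 0.6003) x1=(-0.5395, 0.4773, 1.7827) x2=(-1.3513, -0.0867, 0.9273)
step 26: x0=(-0.4975, 0.6433, 0.5382) x1=(-0.4888, 0.4406, 1.8607) x2=(-1.4118, -0.0017, 0.9036)
step 27: x0=(-0.5227, 0.6412, 0.4771) x1=(-0.4386, 0.4037, 1.9374) x2=(-1.4714, 0.0838, 0.8804)
step 28: x0=(-0.5482, 0.6386, 0.4176) x1=(-0.3892, 0.3667, 2.0123) x2=(-1.5296, 0.1698, 0.8581)
step 29: x0=(-0.5739, 0.6356, 0.3600) x1=(-0.3409, 0.3299, 2.0849) x2=(-1.5864, 0.2562, 0.8368)
step 30: x0=(-0.5997, 0.6320, 0.3048) x1=(-0.2940, 0.2932, 2.1546) x2=(-1.6413, 0.3428, 0.8167)

no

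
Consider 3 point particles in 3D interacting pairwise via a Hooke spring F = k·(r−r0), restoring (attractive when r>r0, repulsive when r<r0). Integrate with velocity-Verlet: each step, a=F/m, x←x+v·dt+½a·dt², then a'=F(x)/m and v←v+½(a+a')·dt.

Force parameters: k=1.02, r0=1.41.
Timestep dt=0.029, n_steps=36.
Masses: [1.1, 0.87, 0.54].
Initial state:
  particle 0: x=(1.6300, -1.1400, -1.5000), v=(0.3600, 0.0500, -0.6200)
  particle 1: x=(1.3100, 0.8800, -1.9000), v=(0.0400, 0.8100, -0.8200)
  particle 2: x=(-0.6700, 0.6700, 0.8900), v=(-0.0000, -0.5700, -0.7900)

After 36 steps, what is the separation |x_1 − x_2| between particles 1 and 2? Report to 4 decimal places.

step 0: x0=(1.6300, -1.1400, -1.5000) x1=(1.3100, 0.8800, -1.9000) x2=(-0.6700, 0.6700, 0.8900)
step 1: x0=(1.6398, -1.1379, -1.5174) x1=(1.3106, 0.9031, -1.9229) x2=(-0.6679, 0.6527, 0.8646)
step 2: x0=(1.6485, -1.1343, -1.5338) x1=(1.3102, 0.9254, -1.9441) x2=(-0.6617, 0.6338, 0.8342)
step 3: x0=(1.6559, -1.1294, -1.5492) x1=(1.3088, 0.9468, -1.9635) x2=(-0.6514, 0.6134, 0.7989)
step 4: x0=(1.6621, -1.1230, -1.5635) x1=(1.3063, 0.9674, -1.9811) x2=(-0.6369, 0.5917, 0.7587)
step 5: x0=(1.6671, -1.1153, -1.5768) x1=(1.3029, 0.9870, -1.9971) x2=(-0.6184, 0.5686, 0.7137)
step 6: x0=(1.6709, -1.1061, -1.5891) x1=(1.2985, 1.0057, -2.0114) x2=(-0.5959, 0.5442, 0.6639)
step 7: x0=(1.6735, -1.0956, -1.6005) x1=(1.2931, 1.0233, -2.0240) x2=(-0.5695, 0.5187, 0.6095)
step 8: x0=(1.6750, -1.0838, -1.6110) x1=(1.2869, 1.0399, -2.0349) x2=(-0.5393, 0.4920, 0.5507)
step 9: x0=(1.6753, -1.0706, -1.6206) x1=(1.2797, 1.0555, -2.0443) x2=(-0.5053, 0.4644, 0.4875)
step 10: x0=(1.6745, -1.0562, -1.6293) x1=(1.2718, 1.0700, -2.0522) x2=(-0.4678, 0.4359, 0.4201)
step 11: x0=(1.6727, -1.0405, -1.6372) x1=(1.2630, 1.0834, -2.0586) x2=(-0.4267, 0.4065, 0.3487)
step 12: x0=(1.6698, -1.0235, -1.6444) x1=(1.2535, 1.0956, -2.0636) x2=(-0.3824, 0.3765, 0.2735)
step 13: x0=(1.6659, -1.0053, -1.6509) x1=(1.2433, 1.1068, -2.0672) x2=(-0.3349, 0.3458, 0.1947)
step 14: x0=(1.6611, -0.9860, -1.6567) x1=(1.2325, 1.1168, -2.0696) x2=(-0.2845, 0.3145, 0.1125)
step 15: x0=(1.6553, -0.9656, -1.6619) x1=(1.2210, 1.1258, -2.0707) x2=(-0.2313, 0.2829, 0.0271)
step 16: x0=(1.6487, -0.9441, -1.6666) x1=(1.2091, 1.1335, -2.0707) x2=(-0.1754, 0.2508, -0.0612)
step 17: x0=(1.6413, -0.9216, -1.6707) x1=(1.1967, 1.1402, -2.0697) x2=(-0.1172, 0.2185, -0.1522)
step 18: x0=(1.6332, -0.8982, -1.6745) x1=(1.1838, 1.1458, -2.0677) x2=(-0.0568, 0.1860, -0.2456)
step 19: x0=(1.6244, -0.8739, -1.6779) x1=(1.1706, 1.1503, -2.0649) x2=(0.0056, 0.1534, -0.3412)
step 20: x0=(1.6149, -0.8487, -1.6809) x1=(1.1571, 1.1538, -2.0612) x2=(0.0697, 0.1208, -0.4386)
step 21: x0=(1.6049, -0.8227, -1.6837) x1=(1.1434, 1.1563, -2.0569) x2=(0.1353, 0.0882, -0.5378)
step 22: x0=(1.5945, -0.7960, -1.6863) x1=(1.1295, 1.1578, -2.0519) x2=(0.2022, 0.0557, -0.6383)
step 23: x0=(1.5836, -0.7687, -1.6888) x1=(1.1154, 1.1583, -2.0464) x2=(0.2702, 0.0234, -0.7399)
step 24: x0=(1.5724, -0.7408, -1.6912) x1=(1.1013, 1.1580, -2.0405) x2=(0.3389, -0.0087, -0.8425)
step 25: x0=(1.5609, -0.7123, -1.6936) x1=(1.0871, 1.1569, -2.0342) x2=(0.4083, -0.0406, -0.9457)
step 26: x0=(1.5492, -0.6834, -1.6960) x1=(1.0729, 1.1550, -2.0276) x2=(0.4780, -0.0722, -1.0493)
step 27: x0=(1.5375, -0.6542, -1.6985) x1=(1.0588, 1.1525, -2.0207) x2=(0.5478, -0.1034, -1.1531)
step 28: x0=(1.5258, -0.6246, -1.7011) x1=(1.0447, 1.1493, -2.0137) x2=(0.6176, -0.1344, -1.2570)
step 29: x0=(1.5141, -0.5948, -1.7038) x1=(1.0307, 1.1456, -2.0065) x2=(0.6870, -0.1649, -1.3609)
step 30: x0=(1.5027, -0.5648, -1.7067) x1=(1.0168, 1.1415, -1.9992) x2=(0.7559, -0.1950, -1.4646)
step 31: x0=(1.4915, -0.5347, -1.7098) x1=(1.0029, 1.1369, -1.9918) x2=(0.8241, -0.2246, -1.5680)
step 32: x0=(1.4807, -0.5045, -1.7130) x1=(0.9892, 1.1320, -1.9843) x2=(0.8914, -0.2538, -1.6713)
step 33: x0=(1.4704, -0.4744, -1.7163) x1=(0.9755, 1.1267, -1.9768) x2=(0.9575, -0.2825, -1.7745)
step 34: x0=(1.4606, -0.4443, -1.7196) x1=(0.9620, 1.1212, -1.9693) x2=(1.0224, -0.3107, -1.8779)
step 35: x0=(1.4514, -0.4141, -1.7226) x1=(0.9485, 1.1154, -1.9617) x2=(1.0859, -0.3385, -1.9817)
step 36: x0=(1.4428, -0.3840, -1.7253) x1=(0.9351, 1.1094, -1.9541) x2=(1.1483, -0.3659, -2.0864)

1.4964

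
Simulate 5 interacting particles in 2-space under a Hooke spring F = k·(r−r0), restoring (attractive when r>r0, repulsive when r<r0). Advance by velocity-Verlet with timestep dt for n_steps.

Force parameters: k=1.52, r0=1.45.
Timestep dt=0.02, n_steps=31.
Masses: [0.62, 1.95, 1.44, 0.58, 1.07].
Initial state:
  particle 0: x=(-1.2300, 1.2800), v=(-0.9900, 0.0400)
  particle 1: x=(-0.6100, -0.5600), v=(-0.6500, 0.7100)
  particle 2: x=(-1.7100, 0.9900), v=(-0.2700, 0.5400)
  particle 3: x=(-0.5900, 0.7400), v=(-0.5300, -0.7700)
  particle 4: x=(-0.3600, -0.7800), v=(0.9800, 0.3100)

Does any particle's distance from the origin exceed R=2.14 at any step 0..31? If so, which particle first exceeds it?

step 0: x0=(-1.2300, 1.2800) x1=(-0.6100, -0.5600) x2=(-1.7100, 0.9900) x3=(-0.5900, 0.7400) x4=(-0.3600, -0.7800)
step 1: x0=(-1.2494, 1.2806) x1=(-0.6232, -0.5456) x2=(-1.7155, 1.0005) x3=(-0.6002, 0.7244) x4=(-0.3404, -0.7736)
step 2: x0=(-1.2681, 1.2809) x1=(-0.6368, -0.5307) x2=(-1.7211, 1.0104) x3=(-0.6096, 0.7084) x4=(-0.3208, -0.7668)
step 3: x0=(-1.2859, 1.2809) x1=(-0.6508, -0.5155) x2=(-1.7268, 1.0198) x3=(-0.6182, 0.6921) x4=(-0.3011, -0.7595)
step 4: x0=(-1.3028, 1.2806) x1=(-0.6651, -0.5000) x2=(-1.7327, 1.0285) x3=(-0.6261, 0.6756) x4=(-0.2815, -0.7518)
step 5: x0=(-1.3188, 1.2800) x1=(-0.6799, -0.4841) x2=(-1.7387, 1.0367) x3=(-0.6332, 0.6588) x4=(-0.2620, -0.7435)
step 6: x0=(-1.3339, 1.2791) x1=(-0.6950, -0.4679) x2=(-1.7449, 1.0443) x3=(-0.6397, 0.6419) x4=(-0.2425, -0.7348)
step 7: x0=(-1.3480, 1.2779) x1=(-0.7105, -0.4515) x2=(-1.7512, 1.0513) x3=(-0.6454, 0.6250) x4=(-0.2231, -0.7255)
step 8: x0=(-1.3610, 1.2764) x1=(-0.7263, -0.4348) x2=(-1.7576, 1.0577) x3=(-0.6506, 0.6080) x4=(-0.2038, -0.7157)
step 9: x0=(-1.3729, 1.2746) x1=(-0.7425, -0.4179) x2=(-1.7641, 1.0635) x3=(-0.6551, 0.5910) x4=(-0.1847, -0.7054)
step 10: x0=(-1.3838, 1.2726) x1=(-0.7591, -0.4009) x2=(-1.7708, 1.0688) x3=(-0.6590, 0.5741) x4=(-0.1657, -0.6945)
step 11: x0=(-1.3936, 1.2703) x1=(-0.7760, -0.3837) x2=(-1.7776, 1.0735) x3=(-0.6623, 0.5574) x4=(-0.1470, -0.6830)
step 12: x0=(-1.4021, 1.2677) x1=(-0.7931, -0.3664) x2=(-1.7845, 1.0776) x3=(-0.6651, 0.5409) x4=(-0.1285, -0.6709)
step 13: x0=(-1.4096, 1.2649) x1=(-0.8107, -0.3490) x2=(-1.7915, 1.0812) x3=(-0.6673, 0.5246) x4=(-0.1102, -0.6583)
step 14: x0=(-1.4158, 1.2619) x1=(-0.8285, -0.3315) x2=(-1.7987, 1.0842) x3=(-0.6690, 0.5087) x4=(-0.0921, -0.6451)
step 15: x0=(-1.4208, 1.2586) x1=(-0.8466, -0.3140) x2=(-1.8059, 1.0867) x3=(-0.6703, 0.4932) x4=(-0.0744, -0.6314)
step 16: x0=(-1.4245, 1.2551) x1=(-0.8650, -0.2965) x2=(-1.8133, 1.0887) x3=(-0.6710, 0.4781) x4=(-0.0570, -0.6170)
step 17: x0=(-1.4270, 1.2513) x1=(-0.8836, -0.2790) x2=(-1.8207, 1.0902) x3=(-0.6713, 0.4635) x4=(-0.0399, -0.6021)
step 18: x0=(-1.4283, 1.2474) x1=(-0.9026, -0.2615) x2=(-1.8283, 1.0911) x3=(-0.6711, 0.4495) x4=(-0.0232, -0.5866)
step 19: x0=(-1.4283, 1.2433) x1=(-0.9218, -0.2441) x2=(-1.8359, 1.0916) x3=(-0.6704, 0.4360) x4=(-0.0069, -0.5705)
step 20: x0=(-1.4271, 1.2390) x1=(-0.9412, -0.2268) x2=(-1.8436, 1.0916) x3=(-0.6692, 0.4231) x4=(0.0091, -0.5539)
step 21: x0=(-1.4246, 1.2345) x1=(-0.9610, -0.2096) x2=(-1.8514, 1.0912) x3=(-0.6676, 0.4109) x4=(0.0246, -0.5367)
step 22: x0=(-1.4208, 1.2299) x1=(-0.9809, -0.1925) x2=(-1.8593, 1.0902) x3=(-0.6655, 0.3993) x4=(0.0397, -0.5189)
step 23: x0=(-1.4158, 1.2251) x1=(-1.0012, -0.1755) x2=(-1.8672, 1.0889) x3=(-0.6629, 0.3884) x4=(0.0544, -0.5007)
step 24: x0=(-1.4096, 1.2203) x1=(-1.0216, -0.1587) x2=(-1.8752, 1.0872) x3=(-0.6598, 0.3781) x4=(0.0686, -0.4818)
step 25: x0=(-1.4022, 1.2153) x1=(-1.0423, -0.1421) x2=(-1.8833, 1.0850) x3=(-0.6562, 0.3686) x4=(0.0823, -0.4625)
step 26: x0=(-1.3935, 1.2103) x1=(-1.0633, -0.1256) x2=(-1.8914, 1.0824) x3=(-0.6520, 0.3597) x4=(0.0955, -0.4426)
step 27: x0=(-1.3837, 1.2053) x1=(-1.0845, -0.1094) x2=(-1.8995, 1.0795) x3=(-0.6474, 0.3515) x4=(0.1083, -0.4222)
step 28: x0=(-1.3728, 1.2003) x1=(-1.1059, -0.0933) x2=(-1.9076, 1.0763) x3=(-0.6421, 0.3439) x4=(0.1205, -0.4013)
step 29: x0=(-1.3607, 1.1953) x1=(-1.1275, -0.0774) x2=(-1.9158, 1.0726) x3=(-0.6364, 0.3369) x4=(0.1322, -0.3800)
step 30: x0=(-1.3475, 1.1904) x1=(-1.1494, -0.0618) x2=(-1.9239, 1.0687) x3=(-0.6301, 0.3306) x4=(0.1434, -0.3581)
step 31: x0=(-1.3333, 1.1856) x1=(-1.1715, -0.0464) x2=(-1.9320, 1.0645) x3=(-0.6232, 0.3247) x4=(0.1541, -0.3358)

yes, particle 2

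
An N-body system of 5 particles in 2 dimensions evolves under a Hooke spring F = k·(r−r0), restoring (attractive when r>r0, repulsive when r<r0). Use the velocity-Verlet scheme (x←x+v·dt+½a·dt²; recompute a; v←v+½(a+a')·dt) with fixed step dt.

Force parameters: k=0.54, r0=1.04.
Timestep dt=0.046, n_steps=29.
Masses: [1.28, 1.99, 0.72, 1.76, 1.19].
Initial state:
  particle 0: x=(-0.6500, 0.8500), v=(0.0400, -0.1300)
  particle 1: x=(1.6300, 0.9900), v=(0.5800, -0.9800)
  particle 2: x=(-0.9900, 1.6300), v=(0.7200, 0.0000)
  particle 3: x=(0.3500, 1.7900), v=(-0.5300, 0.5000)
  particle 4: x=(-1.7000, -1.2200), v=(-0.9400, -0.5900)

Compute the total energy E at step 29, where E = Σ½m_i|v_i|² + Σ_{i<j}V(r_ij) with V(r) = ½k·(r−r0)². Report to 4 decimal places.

9.5721

step 0: x0=(-0.6500, 0.8500) x1=(1.6300, 0.9900) x2=(-0.9900, 1.6300) x3=(0.3500, 1.7900) x4=(-1.7000, -1.2200)
step 1: x0=(-0.6477, 0.8436) x1=(1.6550, 0.9446) x2=(-0.9558, 1.6284) x3=(0.3251, 1.8121) x4=(-1.7409, -1.2439)
step 2: x0=(-0.6446, 0.8362) x1=(1.6767, 0.8987) x2=(-0.9195, 1.6235) x3=(0.2992, 1.8325) x4=(-1.7768, -1.2612)
step 3: x0=(-0.6406, 0.8278) x1=(1.6950, 0.8522) x2=(-0.8815, 1.6153) x3=(0.2724, 1.8510) x4=(-1.8077, -1.2719)
step 4: x0=(-0.6358, 0.8185) x1=(1.7098, 0.8054) x2=(-0.8417, 1.6037) x3=(0.2448, 1.8675) x4=(-1.8334, -1.2759)
step 5: x0=(-0.6302, 0.8080) x1=(1.7210, 0.7582) x2=(-0.8005, 1.5886) x3=(0.2164, 1.8822) x4=(-1.8538, -1.2733)
step 6: x0=(-0.6239, 0.7966) x1=(1.7287, 0.7107) x2=(-0.7581, 1.5702) x3=(0.1873, 1.8948) x4=(-1.8689, -1.2641)
step 7: x0=(-0.6167, 0.7840) x1=(1.7328, 0.6631) x2=(-0.7145, 1.5484) x3=(0.1576, 1.9055) x4=(-1.8786, -1.2483)
step 8: x0=(-0.6089, 0.7704) x1=(1.7334, 0.6153) x2=(-0.6700, 1.5231) x3=(0.1274, 1.9141) x4=(-1.8829, -1.2261)
step 9: x0=(-0.6003, 0.7556) x1=(1.7304, 0.5674) x2=(-0.6247, 1.4945) x3=(0.0968, 1.9207) x4=(-1.8818, -1.1977)
step 10: x0=(-0.5911, 0.7398) x1=(1.7238, 0.5196) x2=(-0.5789, 1.4626) x3=(0.0658, 1.9253) x4=(-1.8752, -1.1631)
step 11: x0=(-0.5812, 0.7229) x1=(1.7137, 0.4718) x2=(-0.5325, 1.4274) x3=(0.0344, 1.9279) x4=(-1.8633, -1.1225)
step 12: x0=(-0.5708, 0.7050) x1=(1.7001, 0.4242) x2=(-0.4858, 1.3890) x3=(0.0029, 1.9286) x4=(-1.8461, -1.0763)
step 13: x0=(-0.5597, 0.6860) x1=(1.6831, 0.3769) x2=(-0.4387, 1.3474) x3=(-0.0289, 1.9273) x4=(-1.8237, -1.0246)
step 14: x0=(-0.5480, 0.6660) x1=(1.6627, 0.3298) x2=(-0.3913, 1.3028) x3=(-0.0608, 1.9241) x4=(-1.7962, -0.9676)
step 15: x0=(-0.5359, 0.6451) x1=(1.6390, 0.2832) x2=(-0.3436, 1.2552) x3=(-0.0929, 1.9190) x4=(-1.7638, -0.9058)
step 16: x0=(-0.5232, 0.6232) x1=(1.6121, 0.2370) x2=(-0.2956, 1.2049) x3=(-0.1251, 1.9121) x4=(-1.7266, -0.8393)
step 17: x0=(-0.5101, 0.6005) x1=(1.5821, 0.1913) x2=(-0.2472, 1.1521) x3=(-0.1573, 1.9034) x4=(-1.6847, -0.7685)
step 18: x0=(-0.4966, 0.5770) x1=(1.5491, 0.1462) x2=(-0.1984, 1.0969) x3=(-0.1896, 1.8928) x4=(-1.6385, -0.6938)
step 19: x0=(-0.4827, 0.5529) x1=(1.5131, 0.1017) x2=(-0.1493, 1.0397) x3=(-0.2219, 1.8805) x4=(-1.5880, -0.6155)
step 20: x0=(-0.4685, 0.5280) x1=(1.4744, 0.0579) x2=(-0.0997, 0.9807) x3=(-0.2541, 1.8665) x4=(-1.5336, -0.5341)
step 21: x0=(-0.4539, 0.5027) x1=(1.4331, 0.0149) x2=(-0.0496, 0.9202) x3=(-0.2862, 1.8506) x4=(-1.4756, -0.4497)
step 22: x0=(-0.4390, 0.4769) x1=(1.3892, -0.0274) x2=(0.0008, 0.8585) x3=(-0.3182, 1.8330) x4=(-1.4141, -0.3629)
step 23: x0=(-0.4238, 0.4508) x1=(1.3430, -0.0689) x2=(0.0516, 0.7959) x3=(-0.3500, 1.8137) x4=(-1.3496, -0.2740)
step 24: x0=(-0.4084, 0.4245) x1=(1.2946, -0.1094) x2=(0.1028, 0.7326) x3=(-0.3814, 1.7927) x4=(-1.2823, -0.1834)
step 25: x0=(-0.3926, 0.3981) x1=(1.2441, -0.1491) x2=(0.1542, 0.6690) x3=(-0.4125, 1.7700) x4=(-1.2125, -0.0914)
step 26: x0=(-0.3766, 0.3716) x1=(1.1917, -0.1879) x2=(0.2057, 0.6052) x3=(-0.4432, 1.7456) x4=(-1.1407, 0.0017)
step 27: x0=(-0.3602, 0.3451) x1=(1.1376, -0.2258) x2=(0.2572, 0.5415) x3=(-0.4733, 1.7196) x4=(-1.0671, 0.0954)
step 28: x0=(-0.3435, 0.3188) x1=(1.0819, -0.2628) x2=(0.3087, 0.4782) x3=(-0.5029, 1.6920) x4=(-0.9920, 0.1897)
step 29: x0=(-0.3264, 0.2926) x1=(1.0248, -0.2988) x2=(0.3600, 0.4154) x3=(-0.5317, 1.6630) x4=(-0.9159, 0.2842)
step 0 velocities: v0=(0.0400, -0.1300) v1=(0.5800, -0.9800) v2=(0.7200, 0.0000) v3=(-0.5300, 0.5000) v4=(-0.9400, -0.5900)
step 0: KE=2.6888, PE=6.8870, E=9.5759
step 29 velocities: v0=(0.3763, -0.5685) v1=(-1.2554, -0.7739) v2=(1.1104, -1.3562) v3=(-0.6195, -0.6482) v4=(1.6637, 2.0558)
step 29: KE=8.4366, PE=1.1355, E=9.5721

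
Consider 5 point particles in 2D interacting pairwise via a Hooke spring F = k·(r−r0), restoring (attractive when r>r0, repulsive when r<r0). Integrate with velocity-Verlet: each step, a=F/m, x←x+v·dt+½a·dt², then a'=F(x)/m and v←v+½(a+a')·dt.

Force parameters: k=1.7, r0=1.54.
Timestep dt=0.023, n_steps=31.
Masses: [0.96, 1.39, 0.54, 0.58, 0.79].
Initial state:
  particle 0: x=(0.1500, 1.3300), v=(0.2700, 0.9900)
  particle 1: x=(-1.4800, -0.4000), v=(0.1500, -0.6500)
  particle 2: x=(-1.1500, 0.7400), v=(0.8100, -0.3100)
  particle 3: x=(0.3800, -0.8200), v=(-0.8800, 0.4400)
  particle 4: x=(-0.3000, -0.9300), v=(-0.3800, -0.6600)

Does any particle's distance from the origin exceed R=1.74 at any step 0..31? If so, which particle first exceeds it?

no

step 0: x0=(0.1500, 1.3300) x1=(-1.4800, -0.4000) x2=(-1.1500, 0.7400) x3=(0.3800, -0.8200) x4=(-0.3000, -0.9300)
step 1: x0=(0.1560, 1.3519) x1=(-1.4764, -0.4149) x2=(-1.1309, 0.7325) x3=(0.3597, -0.8089) x4=(-0.3091, -0.9447)
step 2: x0=(0.1614, 1.3719) x1=(-1.4723, -0.4295) x2=(-1.1108, 0.7242) x3=(0.3395, -0.7957) x4=(-0.3189, -0.9585)
step 3: x0=(0.1662, 1.3899) x1=(-1.4679, -0.4439) x2=(-1.0899, 0.7152) x3=(0.3194, -0.7806) x4=(-0.3293, -0.9714)
step 4: x0=(0.1704, 1.4060) x1=(-1.4632, -0.4580) x2=(-1.0681, 0.7056) x3=(0.2996, -0.7634) x4=(-0.3402, -0.9834)
step 5: x0=(0.1740, 1.4200) x1=(-1.4582, -0.4717) x2=(-1.0457, 0.6953) x3=(0.2801, -0.7442) x4=(-0.3518, -0.9946)
step 6: x0=(0.1769, 1.4320) x1=(-1.4528, -0.4851) x2=(-1.0226, 0.6844) x3=(0.2610, -0.7230) x4=(-0.3638, -1.0050)
step 7: x0=(0.1792, 1.4419) x1=(-1.4472, -0.4982) x2=(-0.9989, 0.6730) x3=(0.2425, -0.6998) x4=(-0.3762, -1.0145)
step 8: x0=(0.1808, 1.4497) x1=(-1.4414, -0.5108) x2=(-0.9748, 0.6611) x3=(0.2244, -0.6747) x4=(-0.3890, -1.0233)
step 9: x0=(0.1818, 1.4554) x1=(-1.4353, -0.5230) x2=(-0.9502, 0.6489) x3=(0.2071, -0.6478) x4=(-0.4021, -1.0314)
step 10: x0=(0.1820, 1.4590) x1=(-1.4290, -0.5348) x2=(-0.9254, 0.6363) x3=(0.1904, -0.6191) x4=(-0.4153, -1.0388)
step 11: x0=(0.1815, 1.4605) x1=(-1.4226, -0.5460) x2=(-0.9003, 0.6234) x3=(0.1745, -0.5886) x4=(-0.4288, -1.0456)
step 12: x0=(0.1803, 1.4599) x1=(-1.4160, -0.5568) x2=(-0.8751, 0.6104) x3=(0.1593, -0.5566) x4=(-0.4422, -1.0518)
step 13: x0=(0.1784, 1.4572) x1=(-1.4094, -0.5671) x2=(-0.8499, 0.5972) x3=(0.1450, -0.5230) x4=(-0.4557, -1.0573)
step 14: x0=(0.1758, 1.4526) x1=(-1.4026, -0.5769) x2=(-0.8247, 0.5840) x3=(0.1316, -0.4881) x4=(-0.4690, -1.0624)
step 15: x0=(0.1725, 1.4460) x1=(-1.3958, -0.5861) x2=(-0.7997, 0.5708) x3=(0.1191, -0.4518) x4=(-0.4822, -1.0669)
step 16: x0=(0.1685, 1.4374) x1=(-1.3889, -0.5948) x2=(-0.7749, 0.5577) x3=(0.1076, -0.4145) x4=(-0.4951, -1.0710)
step 17: x0=(0.1639, 1.4271) x1=(-1.3821, -0.6029) x2=(-0.7505, 0.5447) x3=(0.0971, -0.3762) x4=(-0.5078, -1.0746)
step 18: x0=(0.1586, 1.4149) x1=(-1.3752, -0.6105) x2=(-0.7265, 0.5320) x3=(0.0875, -0.3371) x4=(-0.5200, -1.0777)
step 19: x0=(0.1526, 1.4010) x1=(-1.3684, -0.6176) x2=(-0.7031, 0.5195) x3=(0.0790, -0.2973) x4=(-0.5318, -1.0805)
step 20: x0=(0.1461, 1.3856) x1=(-1.3617, -0.6240) x2=(-0.6803, 0.5074) x3=(0.0716, -0.2570) x4=(-0.5431, -1.0828)
step 21: x0=(0.1389, 1.3686) x1=(-1.3550, -0.6299) x2=(-0.6582, 0.4956) x3=(0.0652, -0.2165) x4=(-0.5538, -1.0848)
step 22: x0=(0.1312, 1.3502) x1=(-1.3484, -0.6353) x2=(-0.6370, 0.4842) x3=(0.0600, -0.1758) x4=(-0.5639, -1.0864)
step 23: x0=(0.1229, 1.3305) x1=(-1.3419, -0.6401) x2=(-0.6166, 0.4733) x3=(0.0558, -0.1352) x4=(-0.5734, -1.0876)
step 24: x0=(0.1141, 1.3095) x1=(-1.3355, -0.6443) x2=(-0.5973, 0.4628) x3=(0.0528, -0.0948) x4=(-0.5821, -1.0885)
step 25: x0=(0.1049, 1.2875) x1=(-1.3293, -0.6480) x2=(-0.5792, 0.4528) x3=(0.0510, -0.0548) x4=(-0.5902, -1.0890)
step 26: x0=(0.0952, 1.2645) x1=(-1.3232, -0.6511) x2=(-0.5623, 0.4432) x3=(0.0503, -0.0153) x4=(-0.5974, -1.0893)
step 27: x0=(0.0850, 1.2406) x1=(-1.3173, -0.6536) x2=(-0.5467, 0.4341) x3=(0.0509, 0.0234) x4=(-0.6039, -1.0892)
step 28: x0=(0.0745, 1.2160) x1=(-1.3115, -0.6556) x2=(-0.5326, 0.4254) x3=(0.0527, 0.0612) x4=(-0.6095, -1.0889)
step 29: x0=(0.0637, 1.1908) x1=(-1.3058, -0.6571) x2=(-0.5200, 0.4170) x3=(0.0558, 0.0980) x4=(-0.6143, -1.0882)
step 30: x0=(0.0525, 1.1652) x1=(-1.3004, -0.6580) x2=(-0.5091, 0.4089) x3=(0.0602, 0.1337) x4=(-0.6182, -1.0873)
step 31: x0=(0.0410, 1.1391) x1=(-1.2951, -0.6584) x2=(-0.4999, 0.4010) x3=(0.0659, 0.1682) x4=(-0.6213, -1.0862)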